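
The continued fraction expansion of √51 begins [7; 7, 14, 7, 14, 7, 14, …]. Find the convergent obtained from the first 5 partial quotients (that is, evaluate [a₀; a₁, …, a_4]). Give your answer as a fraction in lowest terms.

Start with 14.
7 + 1/(14/1) = 7 + 1/14 = 99/14
14 + 1/(99/14) = 14 + 14/99 = 1400/99
7 + 1/(1400/99) = 7 + 99/1400 = 9899/1400
7 + 1/(9899/1400) = 7 + 1400/9899 = 70693/9899

70693/9899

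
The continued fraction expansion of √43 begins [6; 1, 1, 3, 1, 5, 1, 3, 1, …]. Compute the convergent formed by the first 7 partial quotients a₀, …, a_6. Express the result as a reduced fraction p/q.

400/61

a_0 = 6: 6/1
a_1 = 1: 7/1
a_2 = 1: 13/2
a_3 = 3: 46/7
a_4 = 1: 59/9
a_5 = 5: 341/52
a_6 = 1: 400/61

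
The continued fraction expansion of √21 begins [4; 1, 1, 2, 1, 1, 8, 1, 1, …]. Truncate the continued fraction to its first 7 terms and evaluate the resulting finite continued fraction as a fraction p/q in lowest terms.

Use the convergent recurrence hₖ = aₖ·hₖ₋₁ + hₖ₋₂ (and likewise for the denominators kₖ):
a_0 = 4: 4/1
a_1 = 1: 5/1
a_2 = 1: 9/2
a_3 = 2: 23/5
a_4 = 1: 32/7
a_5 = 1: 55/12
a_6 = 8: 472/103

472/103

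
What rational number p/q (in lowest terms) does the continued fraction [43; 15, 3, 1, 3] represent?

Use the convergent recurrence hₖ = aₖ·hₖ₋₁ + hₖ₋₂ (and likewise for the denominators kₖ):
a_0 = 43: 43/1
a_1 = 15: 646/15
a_2 = 3: 1981/46
a_3 = 1: 2627/61
a_4 = 3: 9862/229

9862/229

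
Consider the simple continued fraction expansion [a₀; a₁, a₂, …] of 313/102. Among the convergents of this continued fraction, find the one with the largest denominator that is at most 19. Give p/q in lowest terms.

a_0 = 3: 3/1  (≤ bound)
a_1 = 14: 43/14  (≤ bound)
a_2 = 1: 46/15  (≤ bound)
a_3 = 1: 89/29  (> 19, stop)

46/15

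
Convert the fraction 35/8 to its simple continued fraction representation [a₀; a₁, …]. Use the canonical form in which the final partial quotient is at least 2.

35 ÷ 8 → quotient 4, remainder 3
8 ÷ 3 → quotient 2, remainder 2
3 ÷ 2 → quotient 1, remainder 1
2 ÷ 1 → quotient 2, remainder 0

[4; 2, 1, 2]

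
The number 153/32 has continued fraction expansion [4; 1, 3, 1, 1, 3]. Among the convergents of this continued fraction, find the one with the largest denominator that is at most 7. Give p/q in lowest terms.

a_0 = 4: 4/1  (≤ bound)
a_1 = 1: 5/1  (≤ bound)
a_2 = 3: 19/4  (≤ bound)
a_3 = 1: 24/5  (≤ bound)
a_4 = 1: 43/9  (> 7, stop)

24/5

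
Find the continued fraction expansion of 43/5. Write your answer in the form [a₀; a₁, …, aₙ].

[8; 1, 1, 2]

43 ÷ 5 → quotient 8, remainder 3
5 ÷ 3 → quotient 1, remainder 2
3 ÷ 2 → quotient 1, remainder 1
2 ÷ 1 → quotient 2, remainder 0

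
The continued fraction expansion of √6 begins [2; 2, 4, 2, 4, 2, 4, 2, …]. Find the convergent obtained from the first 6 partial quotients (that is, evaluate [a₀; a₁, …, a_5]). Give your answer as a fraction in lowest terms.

485/198

Start with 2.
4 + 1/(2/1) = 4 + 1/2 = 9/2
2 + 1/(9/2) = 2 + 2/9 = 20/9
4 + 1/(20/9) = 4 + 9/20 = 89/20
2 + 1/(89/20) = 2 + 20/89 = 198/89
2 + 1/(198/89) = 2 + 89/198 = 485/198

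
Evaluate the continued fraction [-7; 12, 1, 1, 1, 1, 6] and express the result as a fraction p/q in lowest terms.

-2879/416

a_0 = -7: -7/1
a_1 = 12: -83/12
a_2 = 1: -90/13
a_3 = 1: -173/25
a_4 = 1: -263/38
a_5 = 1: -436/63
a_6 = 6: -2879/416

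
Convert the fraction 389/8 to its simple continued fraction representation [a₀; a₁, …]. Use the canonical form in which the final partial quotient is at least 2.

Run the Euclidean algorithm, recording each quotient:
389 = 48·8 + 5, so a_0 = 48
8 = 1·5 + 3, so a_1 = 1
5 = 1·3 + 2, so a_2 = 1
3 = 1·2 + 1, so a_3 = 1
2 = 2·1 + 0, so a_4 = 2

[48; 1, 1, 1, 2]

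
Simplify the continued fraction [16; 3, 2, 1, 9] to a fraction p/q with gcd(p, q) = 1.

1581/97

Compute successive convergents:
a_0 = 16: 16/1
a_1 = 3: 49/3
a_2 = 2: 114/7
a_3 = 1: 163/10
a_4 = 9: 1581/97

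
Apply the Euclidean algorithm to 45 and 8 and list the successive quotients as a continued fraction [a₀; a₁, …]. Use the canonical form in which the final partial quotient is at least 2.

Repeatedly divide and take the remainder:
⌊45/8⌋ = 5, remainder 5
⌊8/5⌋ = 1, remainder 3
⌊5/3⌋ = 1, remainder 2
⌊3/2⌋ = 1, remainder 1
⌊2/1⌋ = 2, remainder 0

[5; 1, 1, 1, 2]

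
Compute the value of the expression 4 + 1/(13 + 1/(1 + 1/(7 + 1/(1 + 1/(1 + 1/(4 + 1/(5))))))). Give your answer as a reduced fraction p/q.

Start with 5.
4 + 1/(5/1) = 4 + 1/5 = 21/5
1 + 1/(21/5) = 1 + 5/21 = 26/21
1 + 1/(26/21) = 1 + 21/26 = 47/26
7 + 1/(47/26) = 7 + 26/47 = 355/47
1 + 1/(355/47) = 1 + 47/355 = 402/355
13 + 1/(402/355) = 13 + 355/402 = 5581/402
4 + 1/(5581/402) = 4 + 402/5581 = 22726/5581

22726/5581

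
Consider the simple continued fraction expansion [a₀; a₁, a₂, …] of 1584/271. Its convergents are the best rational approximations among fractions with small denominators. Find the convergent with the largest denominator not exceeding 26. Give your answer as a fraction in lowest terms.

List convergents until the denominator exceeds the bound:
a_0 = 5: 5/1  (≤ bound)
a_1 = 1: 6/1  (≤ bound)
a_2 = 5: 35/6  (≤ bound)
a_3 = 2: 76/13  (≤ bound)
a_4 = 4: 339/58  (> 26, stop)

76/13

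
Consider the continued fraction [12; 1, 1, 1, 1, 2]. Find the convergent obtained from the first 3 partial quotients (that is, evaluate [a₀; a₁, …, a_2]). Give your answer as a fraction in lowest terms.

a_0 = 12: 12/1
a_1 = 1: 13/1
a_2 = 1: 25/2

25/2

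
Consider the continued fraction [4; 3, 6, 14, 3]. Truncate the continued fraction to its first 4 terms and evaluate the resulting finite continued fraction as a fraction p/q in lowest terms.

1161/269

Start with 14.
6 + 1/(14/1) = 6 + 1/14 = 85/14
3 + 1/(85/14) = 3 + 14/85 = 269/85
4 + 1/(269/85) = 4 + 85/269 = 1161/269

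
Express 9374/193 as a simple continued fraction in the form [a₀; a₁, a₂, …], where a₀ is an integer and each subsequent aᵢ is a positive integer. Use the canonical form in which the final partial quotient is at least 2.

9374 = 48·193 + 110, so a_0 = 48
193 = 1·110 + 83, so a_1 = 1
110 = 1·83 + 27, so a_2 = 1
83 = 3·27 + 2, so a_3 = 3
27 = 13·2 + 1, so a_4 = 13
2 = 2·1 + 0, so a_5 = 2

[48; 1, 1, 3, 13, 2]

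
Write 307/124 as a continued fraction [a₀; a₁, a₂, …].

Apply division with remainder until the remainder is 0:
307 = 2·124 + 59, so a_0 = 2
124 = 2·59 + 6, so a_1 = 2
59 = 9·6 + 5, so a_2 = 9
6 = 1·5 + 1, so a_3 = 1
5 = 5·1 + 0, so a_4 = 5

[2; 2, 9, 1, 5]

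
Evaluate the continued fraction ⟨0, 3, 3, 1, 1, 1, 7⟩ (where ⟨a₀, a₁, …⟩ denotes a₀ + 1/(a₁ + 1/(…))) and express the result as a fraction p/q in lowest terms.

a_0 = 0: 0/1
a_1 = 3: 1/3
a_2 = 3: 3/10
a_3 = 1: 4/13
a_4 = 1: 7/23
a_5 = 1: 11/36
a_6 = 7: 84/275

84/275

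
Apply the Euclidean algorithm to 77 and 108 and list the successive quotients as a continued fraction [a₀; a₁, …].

77 = 0·108 + 77, so a_0 = 0
108 = 1·77 + 31, so a_1 = 1
77 = 2·31 + 15, so a_2 = 2
31 = 2·15 + 1, so a_3 = 2
15 = 15·1 + 0, so a_4 = 15

[0; 1, 2, 2, 15]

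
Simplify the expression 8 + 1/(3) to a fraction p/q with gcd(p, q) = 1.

25/3

Starting at the tail and folding back:
Start with 3.
8 + 1/(3/1) = 8 + 1/3 = 25/3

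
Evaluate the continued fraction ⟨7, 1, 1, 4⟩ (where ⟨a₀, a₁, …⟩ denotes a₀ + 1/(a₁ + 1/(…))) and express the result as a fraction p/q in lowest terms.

68/9

Start with 4.
1 + 1/(4/1) = 1 + 1/4 = 5/4
1 + 1/(5/4) = 1 + 4/5 = 9/5
7 + 1/(9/5) = 7 + 5/9 = 68/9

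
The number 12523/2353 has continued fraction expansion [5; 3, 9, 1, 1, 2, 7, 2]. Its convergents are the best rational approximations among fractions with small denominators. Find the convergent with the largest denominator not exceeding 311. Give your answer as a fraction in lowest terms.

793/149

List convergents until the denominator exceeds the bound:
a_0 = 5: 5/1  (≤ bound)
a_1 = 3: 16/3  (≤ bound)
a_2 = 9: 149/28  (≤ bound)
a_3 = 1: 165/31  (≤ bound)
a_4 = 1: 314/59  (≤ bound)
a_5 = 2: 793/149  (≤ bound)
a_6 = 7: 5865/1102  (> 311, stop)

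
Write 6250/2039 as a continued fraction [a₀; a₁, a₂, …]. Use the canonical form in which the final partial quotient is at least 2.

[3; 15, 3, 44]

⌊6250/2039⌋ = 3, remainder 133
⌊2039/133⌋ = 15, remainder 44
⌊133/44⌋ = 3, remainder 1
⌊44/1⌋ = 44, remainder 0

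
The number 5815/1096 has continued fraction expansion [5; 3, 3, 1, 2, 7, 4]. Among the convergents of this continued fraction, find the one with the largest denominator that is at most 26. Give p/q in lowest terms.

69/13

List convergents until the denominator exceeds the bound:
a_0 = 5: 5/1  (≤ bound)
a_1 = 3: 16/3  (≤ bound)
a_2 = 3: 53/10  (≤ bound)
a_3 = 1: 69/13  (≤ bound)
a_4 = 2: 191/36  (> 26, stop)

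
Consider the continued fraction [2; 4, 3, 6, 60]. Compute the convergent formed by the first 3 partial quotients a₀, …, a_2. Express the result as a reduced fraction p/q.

29/13

Work from the innermost term outward:
Start with 3.
4 + 1/(3/1) = 4 + 1/3 = 13/3
2 + 1/(13/3) = 2 + 3/13 = 29/13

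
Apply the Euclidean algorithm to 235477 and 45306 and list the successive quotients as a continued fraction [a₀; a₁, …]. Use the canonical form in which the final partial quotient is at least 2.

235477 ÷ 45306 → quotient 5, remainder 8947
45306 ÷ 8947 → quotient 5, remainder 571
8947 ÷ 571 → quotient 15, remainder 382
571 ÷ 382 → quotient 1, remainder 189
382 ÷ 189 → quotient 2, remainder 4
189 ÷ 4 → quotient 47, remainder 1
4 ÷ 1 → quotient 4, remainder 0

[5; 5, 15, 1, 2, 47, 4]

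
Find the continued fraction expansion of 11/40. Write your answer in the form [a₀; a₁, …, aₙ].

Apply division with remainder until the remainder is 0:
⌊11/40⌋ = 0, remainder 11
⌊40/11⌋ = 3, remainder 7
⌊11/7⌋ = 1, remainder 4
⌊7/4⌋ = 1, remainder 3
⌊4/3⌋ = 1, remainder 1
⌊3/1⌋ = 3, remainder 0

[0; 3, 1, 1, 1, 3]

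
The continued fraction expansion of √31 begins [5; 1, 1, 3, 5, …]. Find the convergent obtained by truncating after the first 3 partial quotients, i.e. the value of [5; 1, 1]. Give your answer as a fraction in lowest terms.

Start with 1.
1 + 1/(1/1) = 1 + 1/1 = 2/1
5 + 1/(2/1) = 5 + 1/2 = 11/2

11/2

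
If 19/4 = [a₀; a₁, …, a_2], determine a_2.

3

Repeatedly divide and take the remainder:
19 ÷ 4 → quotient 4, remainder 3
4 ÷ 3 → quotient 1, remainder 1
3 ÷ 1 → quotient 3, remainder 0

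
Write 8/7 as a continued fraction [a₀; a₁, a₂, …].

Run the Euclidean algorithm, recording each quotient:
8 ÷ 7 → quotient 1, remainder 1
7 ÷ 1 → quotient 7, remainder 0

[1; 7]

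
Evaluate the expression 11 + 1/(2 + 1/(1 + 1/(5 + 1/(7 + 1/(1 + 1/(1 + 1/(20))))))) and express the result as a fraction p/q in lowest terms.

Start with 20.
1 + 1/(20/1) = 1 + 1/20 = 21/20
1 + 1/(21/20) = 1 + 20/21 = 41/21
7 + 1/(41/21) = 7 + 21/41 = 308/41
5 + 1/(308/41) = 5 + 41/308 = 1581/308
1 + 1/(1581/308) = 1 + 308/1581 = 1889/1581
2 + 1/(1889/1581) = 2 + 1581/1889 = 5359/1889
11 + 1/(5359/1889) = 11 + 1889/5359 = 60838/5359

60838/5359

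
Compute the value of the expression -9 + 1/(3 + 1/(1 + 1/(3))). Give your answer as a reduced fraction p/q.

-131/15

Start with 3.
1 + 1/(3/1) = 1 + 1/3 = 4/3
3 + 1/(4/3) = 3 + 3/4 = 15/4
-9 + 1/(15/4) = -9 + 4/15 = -131/15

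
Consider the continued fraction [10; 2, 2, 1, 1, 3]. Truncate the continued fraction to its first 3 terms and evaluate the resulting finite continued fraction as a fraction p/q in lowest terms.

Compute successive convergents:
a_0 = 10: 10/1
a_1 = 2: 21/2
a_2 = 2: 52/5

52/5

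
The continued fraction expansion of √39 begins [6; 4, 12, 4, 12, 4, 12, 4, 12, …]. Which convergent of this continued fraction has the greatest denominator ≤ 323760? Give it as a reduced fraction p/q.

List convergents until the denominator exceeds the bound:
a_0 = 6: 6/1  (≤ bound)
a_1 = 4: 25/4  (≤ bound)
a_2 = 12: 306/49  (≤ bound)
a_3 = 4: 1249/200  (≤ bound)
a_4 = 12: 15294/2449  (≤ bound)
a_5 = 4: 62425/9996  (≤ bound)
a_6 = 12: 764394/122401  (≤ bound)
a_7 = 4: 3120001/499600  (> 323760, stop)

764394/122401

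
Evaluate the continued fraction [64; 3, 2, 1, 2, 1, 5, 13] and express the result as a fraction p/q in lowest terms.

Use the convergent recurrence hₖ = aₖ·hₖ₋₁ + hₖ₋₂ (and likewise for the denominators kₖ):
a_0 = 64: 64/1
a_1 = 3: 193/3
a_2 = 2: 450/7
a_3 = 1: 643/10
a_4 = 2: 1736/27
a_5 = 1: 2379/37
a_6 = 5: 13631/212
a_7 = 13: 179582/2793

179582/2793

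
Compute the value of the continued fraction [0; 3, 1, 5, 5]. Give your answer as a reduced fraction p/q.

31/119

Start with 5.
5 + 1/(5/1) = 5 + 1/5 = 26/5
1 + 1/(26/5) = 1 + 5/26 = 31/26
3 + 1/(31/26) = 3 + 26/31 = 119/31
0 + 1/(119/31) = 0 + 31/119 = 31/119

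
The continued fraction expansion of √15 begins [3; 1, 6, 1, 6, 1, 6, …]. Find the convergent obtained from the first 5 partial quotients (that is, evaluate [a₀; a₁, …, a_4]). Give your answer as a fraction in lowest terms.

Start with 6.
1 + 1/(6/1) = 1 + 1/6 = 7/6
6 + 1/(7/6) = 6 + 6/7 = 48/7
1 + 1/(48/7) = 1 + 7/48 = 55/48
3 + 1/(55/48) = 3 + 48/55 = 213/55

213/55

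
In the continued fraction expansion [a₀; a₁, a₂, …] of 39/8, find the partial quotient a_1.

Run the Euclidean algorithm, recording each quotient:
39 ÷ 8 → quotient 4, remainder 7
8 ÷ 7 → quotient 1, remainder 1

1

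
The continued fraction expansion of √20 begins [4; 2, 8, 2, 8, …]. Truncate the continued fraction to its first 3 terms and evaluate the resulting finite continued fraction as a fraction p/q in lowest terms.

76/17

Collapse the nested fraction from the inside out:
Start with 8.
2 + 1/(8/1) = 2 + 1/8 = 17/8
4 + 1/(17/8) = 4 + 8/17 = 76/17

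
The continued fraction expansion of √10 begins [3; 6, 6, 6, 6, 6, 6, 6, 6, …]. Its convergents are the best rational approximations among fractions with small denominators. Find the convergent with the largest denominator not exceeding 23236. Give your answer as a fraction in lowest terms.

a_0 = 3: 3/1  (≤ bound)
a_1 = 6: 19/6  (≤ bound)
a_2 = 6: 117/37  (≤ bound)
a_3 = 6: 721/228  (≤ bound)
a_4 = 6: 4443/1405  (≤ bound)
a_5 = 6: 27379/8658  (≤ bound)
a_6 = 6: 168717/53353  (> 23236, stop)

27379/8658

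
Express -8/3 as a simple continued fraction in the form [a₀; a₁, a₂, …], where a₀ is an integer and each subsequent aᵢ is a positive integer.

[-3; 3]

Run the Euclidean algorithm, recording each quotient:
-8 = -3·3 + 1, so a_0 = -3
3 = 3·1 + 0, so a_1 = 3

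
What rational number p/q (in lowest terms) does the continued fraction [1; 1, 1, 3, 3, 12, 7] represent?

3137/2004

Starting at the tail and folding back:
Start with 7.
12 + 1/(7/1) = 12 + 1/7 = 85/7
3 + 1/(85/7) = 3 + 7/85 = 262/85
3 + 1/(262/85) = 3 + 85/262 = 871/262
1 + 1/(871/262) = 1 + 262/871 = 1133/871
1 + 1/(1133/871) = 1 + 871/1133 = 2004/1133
1 + 1/(2004/1133) = 1 + 1133/2004 = 3137/2004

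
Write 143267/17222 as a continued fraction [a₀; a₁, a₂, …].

[8; 3, 7, 3, 49, 1, 1, 2]

143267 ÷ 17222 → quotient 8, remainder 5491
17222 ÷ 5491 → quotient 3, remainder 749
5491 ÷ 749 → quotient 7, remainder 248
749 ÷ 248 → quotient 3, remainder 5
248 ÷ 5 → quotient 49, remainder 3
5 ÷ 3 → quotient 1, remainder 2
3 ÷ 2 → quotient 1, remainder 1
2 ÷ 1 → quotient 2, remainder 0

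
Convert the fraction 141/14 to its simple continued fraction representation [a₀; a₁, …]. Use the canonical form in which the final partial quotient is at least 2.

[10; 14]

141 = 10·14 + 1, so a_0 = 10
14 = 14·1 + 0, so a_1 = 14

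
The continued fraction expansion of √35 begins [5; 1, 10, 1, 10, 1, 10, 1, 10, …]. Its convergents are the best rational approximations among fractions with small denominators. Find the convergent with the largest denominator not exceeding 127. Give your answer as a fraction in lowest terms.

71/12

a_0 = 5: 5/1  (≤ bound)
a_1 = 1: 6/1  (≤ bound)
a_2 = 10: 65/11  (≤ bound)
a_3 = 1: 71/12  (≤ bound)
a_4 = 10: 775/131  (> 127, stop)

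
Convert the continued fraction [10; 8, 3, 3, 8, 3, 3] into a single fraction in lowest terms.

Start with 3.
3 + 1/(3/1) = 3 + 1/3 = 10/3
8 + 1/(10/3) = 8 + 3/10 = 83/10
3 + 1/(83/10) = 3 + 10/83 = 259/83
3 + 1/(259/83) = 3 + 83/259 = 860/259
8 + 1/(860/259) = 8 + 259/860 = 7139/860
10 + 1/(7139/860) = 10 + 860/7139 = 72250/7139

72250/7139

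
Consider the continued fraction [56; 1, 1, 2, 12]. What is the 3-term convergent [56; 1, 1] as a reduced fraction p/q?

Start with 1.
1 + 1/(1/1) = 1 + 1/1 = 2/1
56 + 1/(2/1) = 56 + 1/2 = 113/2

113/2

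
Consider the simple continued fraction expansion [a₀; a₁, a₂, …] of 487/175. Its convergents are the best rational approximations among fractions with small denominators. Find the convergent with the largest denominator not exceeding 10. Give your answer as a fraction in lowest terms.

a_0 = 2: 2/1  (≤ bound)
a_1 = 1: 3/1  (≤ bound)
a_2 = 3: 11/4  (≤ bound)
a_3 = 1: 14/5  (≤ bound)
a_4 = 1: 25/9  (≤ bound)
a_5 = 1: 39/14  (> 10, stop)

25/9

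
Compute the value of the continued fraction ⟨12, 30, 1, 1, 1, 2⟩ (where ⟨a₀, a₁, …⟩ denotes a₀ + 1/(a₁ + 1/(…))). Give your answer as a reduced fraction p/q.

2948/245

Start with 2.
1 + 1/(2/1) = 1 + 1/2 = 3/2
1 + 1/(3/2) = 1 + 2/3 = 5/3
1 + 1/(5/3) = 1 + 3/5 = 8/5
30 + 1/(8/5) = 30 + 5/8 = 245/8
12 + 1/(245/8) = 12 + 8/245 = 2948/245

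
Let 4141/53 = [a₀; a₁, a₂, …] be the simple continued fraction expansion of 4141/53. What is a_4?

Apply division with remainder until the remainder is 0:
4141 ÷ 53 → quotient 78, remainder 7
53 ÷ 7 → quotient 7, remainder 4
7 ÷ 4 → quotient 1, remainder 3
4 ÷ 3 → quotient 1, remainder 1
3 ÷ 1 → quotient 3, remainder 0

3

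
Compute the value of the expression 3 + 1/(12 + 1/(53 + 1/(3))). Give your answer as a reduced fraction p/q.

a_0 = 3: 3/1
a_1 = 12: 37/12
a_2 = 53: 1964/637
a_3 = 3: 5929/1923

5929/1923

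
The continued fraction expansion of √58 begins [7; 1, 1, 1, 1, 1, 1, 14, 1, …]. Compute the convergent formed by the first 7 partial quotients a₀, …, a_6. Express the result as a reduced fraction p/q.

99/13

Start with 1.
1 + 1/(1/1) = 1 + 1/1 = 2/1
1 + 1/(2/1) = 1 + 1/2 = 3/2
1 + 1/(3/2) = 1 + 2/3 = 5/3
1 + 1/(5/3) = 1 + 3/5 = 8/5
1 + 1/(8/5) = 1 + 5/8 = 13/8
7 + 1/(13/8) = 7 + 8/13 = 99/13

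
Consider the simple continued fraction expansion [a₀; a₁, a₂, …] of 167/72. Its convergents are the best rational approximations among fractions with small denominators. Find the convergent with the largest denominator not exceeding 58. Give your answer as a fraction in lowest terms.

a_0 = 2: 2/1  (≤ bound)
a_1 = 3: 7/3  (≤ bound)
a_2 = 7: 51/22  (≤ bound)
a_3 = 1: 58/25  (≤ bound)
a_4 = 2: 167/72  (> 58, stop)

58/25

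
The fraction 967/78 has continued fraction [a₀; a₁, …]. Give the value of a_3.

1

Apply division with remainder until the remainder is 0:
⌊967/78⌋ = 12, remainder 31
⌊78/31⌋ = 2, remainder 16
⌊31/16⌋ = 1, remainder 15
⌊16/15⌋ = 1, remainder 1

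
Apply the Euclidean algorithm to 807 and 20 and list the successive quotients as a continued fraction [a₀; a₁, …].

[40; 2, 1, 6]

Run the Euclidean algorithm, recording each quotient:
807 = 40·20 + 7, so a_0 = 40
20 = 2·7 + 6, so a_1 = 2
7 = 1·6 + 1, so a_2 = 1
6 = 6·1 + 0, so a_3 = 6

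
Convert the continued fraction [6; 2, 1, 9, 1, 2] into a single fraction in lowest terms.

590/93

Start with 2.
1 + 1/(2/1) = 1 + 1/2 = 3/2
9 + 1/(3/2) = 9 + 2/3 = 29/3
1 + 1/(29/3) = 1 + 3/29 = 32/29
2 + 1/(32/29) = 2 + 29/32 = 93/32
6 + 1/(93/32) = 6 + 32/93 = 590/93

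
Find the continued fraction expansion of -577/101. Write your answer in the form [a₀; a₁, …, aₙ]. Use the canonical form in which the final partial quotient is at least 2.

[-6; 3, 2, 14]

⌊-577/101⌋ = -6, remainder 29
⌊101/29⌋ = 3, remainder 14
⌊29/14⌋ = 2, remainder 1
⌊14/1⌋ = 14, remainder 0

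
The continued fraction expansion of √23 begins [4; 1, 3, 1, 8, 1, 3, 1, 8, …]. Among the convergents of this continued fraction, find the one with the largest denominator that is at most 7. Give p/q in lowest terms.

a_0 = 4: 4/1  (≤ bound)
a_1 = 1: 5/1  (≤ bound)
a_2 = 3: 19/4  (≤ bound)
a_3 = 1: 24/5  (≤ bound)
a_4 = 8: 211/44  (> 7, stop)

24/5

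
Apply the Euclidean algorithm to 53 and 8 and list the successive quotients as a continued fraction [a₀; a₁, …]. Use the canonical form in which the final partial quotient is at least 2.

[6; 1, 1, 1, 2]

53 = 6·8 + 5, so a_0 = 6
8 = 1·5 + 3, so a_1 = 1
5 = 1·3 + 2, so a_2 = 1
3 = 1·2 + 1, so a_3 = 1
2 = 2·1 + 0, so a_4 = 2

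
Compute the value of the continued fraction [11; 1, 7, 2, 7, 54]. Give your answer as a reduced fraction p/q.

a_0 = 11: 11/1
a_1 = 1: 12/1
a_2 = 7: 95/8
a_3 = 2: 202/17
a_4 = 7: 1509/127
a_5 = 54: 81688/6875

81688/6875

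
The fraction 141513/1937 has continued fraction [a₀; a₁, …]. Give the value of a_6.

141513 = 73·1937 + 112, so a_0 = 73
1937 = 17·112 + 33, so a_1 = 17
112 = 3·33 + 13, so a_2 = 3
33 = 2·13 + 7, so a_3 = 2
13 = 1·7 + 6, so a_4 = 1
7 = 1·6 + 1, so a_5 = 1
6 = 6·1 + 0, so a_6 = 6

6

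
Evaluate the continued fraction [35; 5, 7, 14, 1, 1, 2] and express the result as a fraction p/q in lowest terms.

93371/2653

Compute successive convergents:
a_0 = 35: 35/1
a_1 = 5: 176/5
a_2 = 7: 1267/36
a_3 = 14: 17914/509
a_4 = 1: 19181/545
a_5 = 1: 37095/1054
a_6 = 2: 93371/2653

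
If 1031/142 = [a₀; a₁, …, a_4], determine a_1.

3

Apply division with remainder until the remainder is 0:
⌊1031/142⌋ = 7, remainder 37
⌊142/37⌋ = 3, remainder 31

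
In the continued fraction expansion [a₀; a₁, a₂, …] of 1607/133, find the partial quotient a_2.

Repeatedly divide and take the remainder:
⌊1607/133⌋ = 12, remainder 11
⌊133/11⌋ = 12, remainder 1
⌊11/1⌋ = 11, remainder 0

11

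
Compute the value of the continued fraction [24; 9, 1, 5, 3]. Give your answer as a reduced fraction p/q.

Start with 3.
5 + 1/(3/1) = 5 + 1/3 = 16/3
1 + 1/(16/3) = 1 + 3/16 = 19/16
9 + 1/(19/16) = 9 + 16/19 = 187/19
24 + 1/(187/19) = 24 + 19/187 = 4507/187

4507/187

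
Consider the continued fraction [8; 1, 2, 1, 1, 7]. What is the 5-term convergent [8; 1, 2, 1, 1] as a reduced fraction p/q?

61/7

Starting at the tail and folding back:
Start with 1.
1 + 1/(1/1) = 1 + 1/1 = 2/1
2 + 1/(2/1) = 2 + 1/2 = 5/2
1 + 1/(5/2) = 1 + 2/5 = 7/5
8 + 1/(7/5) = 8 + 5/7 = 61/7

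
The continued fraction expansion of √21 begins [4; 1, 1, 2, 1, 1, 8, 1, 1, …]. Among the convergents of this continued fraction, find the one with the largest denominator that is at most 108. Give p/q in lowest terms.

List convergents until the denominator exceeds the bound:
a_0 = 4: 4/1  (≤ bound)
a_1 = 1: 5/1  (≤ bound)
a_2 = 1: 9/2  (≤ bound)
a_3 = 2: 23/5  (≤ bound)
a_4 = 1: 32/7  (≤ bound)
a_5 = 1: 55/12  (≤ bound)
a_6 = 8: 472/103  (≤ bound)
a_7 = 1: 527/115  (> 108, stop)

472/103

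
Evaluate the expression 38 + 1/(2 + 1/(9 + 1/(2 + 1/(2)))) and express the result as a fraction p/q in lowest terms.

3809/99

Start with 2.
2 + 1/(2/1) = 2 + 1/2 = 5/2
9 + 1/(5/2) = 9 + 2/5 = 47/5
2 + 1/(47/5) = 2 + 5/47 = 99/47
38 + 1/(99/47) = 38 + 47/99 = 3809/99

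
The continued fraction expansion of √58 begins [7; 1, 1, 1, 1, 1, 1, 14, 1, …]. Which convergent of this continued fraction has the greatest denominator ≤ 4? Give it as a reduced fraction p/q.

List convergents until the denominator exceeds the bound:
a_0 = 7: 7/1  (≤ bound)
a_1 = 1: 8/1  (≤ bound)
a_2 = 1: 15/2  (≤ bound)
a_3 = 1: 23/3  (≤ bound)
a_4 = 1: 38/5  (> 4, stop)

23/3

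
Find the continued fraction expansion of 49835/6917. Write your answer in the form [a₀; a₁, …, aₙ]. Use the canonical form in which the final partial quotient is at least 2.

[7; 4, 1, 7, 1, 2, 5, 10]

49835 ÷ 6917 → quotient 7, remainder 1416
6917 ÷ 1416 → quotient 4, remainder 1253
1416 ÷ 1253 → quotient 1, remainder 163
1253 ÷ 163 → quotient 7, remainder 112
163 ÷ 112 → quotient 1, remainder 51
112 ÷ 51 → quotient 2, remainder 10
51 ÷ 10 → quotient 5, remainder 1
10 ÷ 1 → quotient 10, remainder 0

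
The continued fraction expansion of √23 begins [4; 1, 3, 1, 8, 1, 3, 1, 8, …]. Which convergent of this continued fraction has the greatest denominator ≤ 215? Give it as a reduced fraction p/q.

a_0 = 4: 4/1  (≤ bound)
a_1 = 1: 5/1  (≤ bound)
a_2 = 3: 19/4  (≤ bound)
a_3 = 1: 24/5  (≤ bound)
a_4 = 8: 211/44  (≤ bound)
a_5 = 1: 235/49  (≤ bound)
a_6 = 3: 916/191  (≤ bound)
a_7 = 1: 1151/240  (> 215, stop)

916/191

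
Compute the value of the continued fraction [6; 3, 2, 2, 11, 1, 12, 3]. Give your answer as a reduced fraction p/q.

Compute successive convergents:
a_0 = 6: 6/1
a_1 = 3: 19/3
a_2 = 2: 44/7
a_3 = 2: 107/17
a_4 = 11: 1221/194
a_5 = 1: 1328/211
a_6 = 12: 17157/2726
a_7 = 3: 52799/8389

52799/8389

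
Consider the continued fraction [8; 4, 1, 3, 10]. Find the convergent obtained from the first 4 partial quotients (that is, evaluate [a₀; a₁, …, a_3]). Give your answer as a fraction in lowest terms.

Start with 3.
1 + 1/(3/1) = 1 + 1/3 = 4/3
4 + 1/(4/3) = 4 + 3/4 = 19/4
8 + 1/(19/4) = 8 + 4/19 = 156/19

156/19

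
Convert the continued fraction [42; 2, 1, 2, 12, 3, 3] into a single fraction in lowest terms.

Compute successive convergents:
a_0 = 42: 42/1
a_1 = 2: 85/2
a_2 = 1: 127/3
a_3 = 2: 339/8
a_4 = 12: 4195/99
a_5 = 3: 12924/305
a_6 = 3: 42967/1014

42967/1014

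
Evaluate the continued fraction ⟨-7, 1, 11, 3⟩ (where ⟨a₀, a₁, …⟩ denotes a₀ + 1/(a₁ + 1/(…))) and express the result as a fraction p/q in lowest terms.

a_0 = -7: -7/1
a_1 = 1: -6/1
a_2 = 11: -73/12
a_3 = 3: -225/37

-225/37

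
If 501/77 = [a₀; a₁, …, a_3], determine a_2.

1

Apply division with remainder until the remainder is 0:
⌊501/77⌋ = 6, remainder 39
⌊77/39⌋ = 1, remainder 38
⌊39/38⌋ = 1, remainder 1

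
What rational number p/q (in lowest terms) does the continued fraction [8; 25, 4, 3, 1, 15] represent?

54372/6763

Use the convergent recurrence hₖ = aₖ·hₖ₋₁ + hₖ₋₂ (and likewise for the denominators kₖ):
a_0 = 8: 8/1
a_1 = 25: 201/25
a_2 = 4: 812/101
a_3 = 3: 2637/328
a_4 = 1: 3449/429
a_5 = 15: 54372/6763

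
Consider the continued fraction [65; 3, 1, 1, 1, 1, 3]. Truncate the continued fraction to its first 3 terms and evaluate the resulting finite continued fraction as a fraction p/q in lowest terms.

261/4

Work from the innermost term outward:
Start with 1.
3 + 1/(1/1) = 3 + 1/1 = 4/1
65 + 1/(4/1) = 65 + 1/4 = 261/4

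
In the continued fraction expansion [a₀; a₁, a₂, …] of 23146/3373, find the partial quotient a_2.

6

23146 = 6·3373 + 2908, so a_0 = 6
3373 = 1·2908 + 465, so a_1 = 1
2908 = 6·465 + 118, so a_2 = 6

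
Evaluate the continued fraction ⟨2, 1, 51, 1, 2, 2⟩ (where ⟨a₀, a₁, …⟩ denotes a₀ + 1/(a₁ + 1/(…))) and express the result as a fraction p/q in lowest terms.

a_0 = 2: 2/1
a_1 = 1: 3/1
a_2 = 51: 155/52
a_3 = 1: 158/53
a_4 = 2: 471/158
a_5 = 2: 1100/369

1100/369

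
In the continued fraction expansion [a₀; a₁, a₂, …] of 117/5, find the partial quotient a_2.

2

117 ÷ 5 → quotient 23, remainder 2
5 ÷ 2 → quotient 2, remainder 1
2 ÷ 1 → quotient 2, remainder 0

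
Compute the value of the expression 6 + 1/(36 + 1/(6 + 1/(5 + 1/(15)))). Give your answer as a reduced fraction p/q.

102663/17032

a_0 = 6: 6/1
a_1 = 36: 217/36
a_2 = 6: 1308/217
a_3 = 5: 6757/1121
a_4 = 15: 102663/17032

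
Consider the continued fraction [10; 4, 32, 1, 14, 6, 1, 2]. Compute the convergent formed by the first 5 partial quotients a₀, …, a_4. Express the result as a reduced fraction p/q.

a_0 = 10: 10/1
a_1 = 4: 41/4
a_2 = 32: 1322/129
a_3 = 1: 1363/133
a_4 = 14: 20404/1991

20404/1991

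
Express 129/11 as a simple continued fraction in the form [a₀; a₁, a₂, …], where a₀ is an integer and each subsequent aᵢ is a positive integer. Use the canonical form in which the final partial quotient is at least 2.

⌊129/11⌋ = 11, remainder 8
⌊11/8⌋ = 1, remainder 3
⌊8/3⌋ = 2, remainder 2
⌊3/2⌋ = 1, remainder 1
⌊2/1⌋ = 2, remainder 0

[11; 1, 2, 1, 2]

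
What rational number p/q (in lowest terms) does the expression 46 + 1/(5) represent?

231/5

Starting at the tail and folding back:
Start with 5.
46 + 1/(5/1) = 46 + 1/5 = 231/5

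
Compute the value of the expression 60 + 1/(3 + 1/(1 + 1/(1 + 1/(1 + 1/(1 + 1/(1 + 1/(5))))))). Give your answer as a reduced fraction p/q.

9825/163

Start with 5.
1 + 1/(5/1) = 1 + 1/5 = 6/5
1 + 1/(6/5) = 1 + 5/6 = 11/6
1 + 1/(11/6) = 1 + 6/11 = 17/11
1 + 1/(17/11) = 1 + 11/17 = 28/17
1 + 1/(28/17) = 1 + 17/28 = 45/28
3 + 1/(45/28) = 3 + 28/45 = 163/45
60 + 1/(163/45) = 60 + 45/163 = 9825/163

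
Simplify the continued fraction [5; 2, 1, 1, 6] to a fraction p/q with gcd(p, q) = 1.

178/33

Compute successive convergents:
a_0 = 5: 5/1
a_1 = 2: 11/2
a_2 = 1: 16/3
a_3 = 1: 27/5
a_4 = 6: 178/33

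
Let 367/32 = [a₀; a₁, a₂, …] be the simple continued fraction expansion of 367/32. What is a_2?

7

367 ÷ 32 → quotient 11, remainder 15
32 ÷ 15 → quotient 2, remainder 2
15 ÷ 2 → quotient 7, remainder 1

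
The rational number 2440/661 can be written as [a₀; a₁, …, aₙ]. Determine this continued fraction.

[3; 1, 2, 4, 6, 8]

⌊2440/661⌋ = 3, remainder 457
⌊661/457⌋ = 1, remainder 204
⌊457/204⌋ = 2, remainder 49
⌊204/49⌋ = 4, remainder 8
⌊49/8⌋ = 6, remainder 1
⌊8/1⌋ = 8, remainder 0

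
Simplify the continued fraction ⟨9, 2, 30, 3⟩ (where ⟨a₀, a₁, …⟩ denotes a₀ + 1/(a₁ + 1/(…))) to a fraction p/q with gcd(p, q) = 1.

1756/185

a_0 = 9: 9/1
a_1 = 2: 19/2
a_2 = 30: 579/61
a_3 = 3: 1756/185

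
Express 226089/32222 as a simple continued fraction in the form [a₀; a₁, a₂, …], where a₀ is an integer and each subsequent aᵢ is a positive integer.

Repeatedly divide and take the remainder:
⌊226089/32222⌋ = 7, remainder 535
⌊32222/535⌋ = 60, remainder 122
⌊535/122⌋ = 4, remainder 47
⌊122/47⌋ = 2, remainder 28
⌊47/28⌋ = 1, remainder 19
⌊28/19⌋ = 1, remainder 9
⌊19/9⌋ = 2, remainder 1
⌊9/1⌋ = 9, remainder 0

[7; 60, 4, 2, 1, 1, 2, 9]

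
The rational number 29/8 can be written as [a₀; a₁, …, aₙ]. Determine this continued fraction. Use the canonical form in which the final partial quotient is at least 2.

[3; 1, 1, 1, 2]

29 ÷ 8 → quotient 3, remainder 5
8 ÷ 5 → quotient 1, remainder 3
5 ÷ 3 → quotient 1, remainder 2
3 ÷ 2 → quotient 1, remainder 1
2 ÷ 1 → quotient 2, remainder 0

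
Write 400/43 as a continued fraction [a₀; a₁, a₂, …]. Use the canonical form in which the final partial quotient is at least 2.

Repeatedly divide and take the remainder:
⌊400/43⌋ = 9, remainder 13
⌊43/13⌋ = 3, remainder 4
⌊13/4⌋ = 3, remainder 1
⌊4/1⌋ = 4, remainder 0

[9; 3, 3, 4]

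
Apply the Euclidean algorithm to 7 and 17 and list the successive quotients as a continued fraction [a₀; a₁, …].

[0; 2, 2, 3]

⌊7/17⌋ = 0, remainder 7
⌊17/7⌋ = 2, remainder 3
⌊7/3⌋ = 2, remainder 1
⌊3/1⌋ = 3, remainder 0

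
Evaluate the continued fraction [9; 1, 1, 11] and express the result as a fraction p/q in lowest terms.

219/23

Start with 11.
1 + 1/(11/1) = 1 + 1/11 = 12/11
1 + 1/(12/11) = 1 + 11/12 = 23/12
9 + 1/(23/12) = 9 + 12/23 = 219/23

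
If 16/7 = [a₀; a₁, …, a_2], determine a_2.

Apply division with remainder until the remainder is 0:
16 ÷ 7 → quotient 2, remainder 2
7 ÷ 2 → quotient 3, remainder 1
2 ÷ 1 → quotient 2, remainder 0

2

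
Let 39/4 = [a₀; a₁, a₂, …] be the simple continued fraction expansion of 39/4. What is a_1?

1

39 ÷ 4 → quotient 9, remainder 3
4 ÷ 3 → quotient 1, remainder 1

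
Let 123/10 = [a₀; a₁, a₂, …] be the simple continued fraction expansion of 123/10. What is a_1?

3

123 ÷ 10 → quotient 12, remainder 3
10 ÷ 3 → quotient 3, remainder 1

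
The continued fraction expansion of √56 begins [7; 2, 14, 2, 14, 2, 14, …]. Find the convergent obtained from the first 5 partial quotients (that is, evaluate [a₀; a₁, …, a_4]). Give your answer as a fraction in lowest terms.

6503/869

a_0 = 7: 7/1
a_1 = 2: 15/2
a_2 = 14: 217/29
a_3 = 2: 449/60
a_4 = 14: 6503/869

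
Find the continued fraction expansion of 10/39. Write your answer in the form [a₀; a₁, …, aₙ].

Apply division with remainder until the remainder is 0:
10 = 0·39 + 10, so a_0 = 0
39 = 3·10 + 9, so a_1 = 3
10 = 1·9 + 1, so a_2 = 1
9 = 9·1 + 0, so a_3 = 9

[0; 3, 1, 9]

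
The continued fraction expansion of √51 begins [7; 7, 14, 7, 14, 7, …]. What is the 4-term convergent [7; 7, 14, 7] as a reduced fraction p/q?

Start with 7.
14 + 1/(7/1) = 14 + 1/7 = 99/7
7 + 1/(99/7) = 7 + 7/99 = 700/99
7 + 1/(700/99) = 7 + 99/700 = 4999/700

4999/700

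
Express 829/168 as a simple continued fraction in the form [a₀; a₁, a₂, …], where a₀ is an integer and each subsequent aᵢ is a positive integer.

Apply division with remainder until the remainder is 0:
829 = 4·168 + 157, so a_0 = 4
168 = 1·157 + 11, so a_1 = 1
157 = 14·11 + 3, so a_2 = 14
11 = 3·3 + 2, so a_3 = 3
3 = 1·2 + 1, so a_4 = 1
2 = 2·1 + 0, so a_5 = 2

[4; 1, 14, 3, 1, 2]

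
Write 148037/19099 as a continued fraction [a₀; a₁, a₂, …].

[7; 1, 3, 60, 5, 3, 1, 3]

Run the Euclidean algorithm, recording each quotient:
148037 ÷ 19099 → quotient 7, remainder 14344
19099 ÷ 14344 → quotient 1, remainder 4755
14344 ÷ 4755 → quotient 3, remainder 79
4755 ÷ 79 → quotient 60, remainder 15
79 ÷ 15 → quotient 5, remainder 4
15 ÷ 4 → quotient 3, remainder 3
4 ÷ 3 → quotient 1, remainder 1
3 ÷ 1 → quotient 3, remainder 0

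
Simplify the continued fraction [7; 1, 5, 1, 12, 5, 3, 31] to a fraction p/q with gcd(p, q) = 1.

359377/45748

Work from the innermost term outward:
Start with 31.
3 + 1/(31/1) = 3 + 1/31 = 94/31
5 + 1/(94/31) = 5 + 31/94 = 501/94
12 + 1/(501/94) = 12 + 94/501 = 6106/501
1 + 1/(6106/501) = 1 + 501/6106 = 6607/6106
5 + 1/(6607/6106) = 5 + 6106/6607 = 39141/6607
1 + 1/(39141/6607) = 1 + 6607/39141 = 45748/39141
7 + 1/(45748/39141) = 7 + 39141/45748 = 359377/45748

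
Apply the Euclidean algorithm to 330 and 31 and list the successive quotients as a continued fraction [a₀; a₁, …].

[10; 1, 1, 1, 4, 2]

⌊330/31⌋ = 10, remainder 20
⌊31/20⌋ = 1, remainder 11
⌊20/11⌋ = 1, remainder 9
⌊11/9⌋ = 1, remainder 2
⌊9/2⌋ = 4, remainder 1
⌊2/1⌋ = 2, remainder 0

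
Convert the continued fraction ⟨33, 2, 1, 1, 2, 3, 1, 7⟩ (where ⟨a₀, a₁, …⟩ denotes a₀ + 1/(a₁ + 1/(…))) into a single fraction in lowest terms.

Work from the innermost term outward:
Start with 7.
1 + 1/(7/1) = 1 + 1/7 = 8/7
3 + 1/(8/7) = 3 + 7/8 = 31/8
2 + 1/(31/8) = 2 + 8/31 = 70/31
1 + 1/(70/31) = 1 + 31/70 = 101/70
1 + 1/(101/70) = 1 + 70/101 = 171/101
2 + 1/(171/101) = 2 + 101/171 = 443/171
33 + 1/(443/171) = 33 + 171/443 = 14790/443

14790/443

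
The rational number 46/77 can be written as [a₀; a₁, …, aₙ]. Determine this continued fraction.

[0; 1, 1, 2, 15]

Repeatedly divide and take the remainder:
⌊46/77⌋ = 0, remainder 46
⌊77/46⌋ = 1, remainder 31
⌊46/31⌋ = 1, remainder 15
⌊31/15⌋ = 2, remainder 1
⌊15/1⌋ = 15, remainder 0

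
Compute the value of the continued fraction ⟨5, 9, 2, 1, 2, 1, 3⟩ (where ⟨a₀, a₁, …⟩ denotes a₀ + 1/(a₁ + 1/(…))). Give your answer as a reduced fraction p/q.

1961/384

Starting at the tail and folding back:
Start with 3.
1 + 1/(3/1) = 1 + 1/3 = 4/3
2 + 1/(4/3) = 2 + 3/4 = 11/4
1 + 1/(11/4) = 1 + 4/11 = 15/11
2 + 1/(15/11) = 2 + 11/15 = 41/15
9 + 1/(41/15) = 9 + 15/41 = 384/41
5 + 1/(384/41) = 5 + 41/384 = 1961/384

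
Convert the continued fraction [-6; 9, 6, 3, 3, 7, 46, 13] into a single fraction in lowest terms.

-14910169/2531088

Start with 13.
46 + 1/(13/1) = 46 + 1/13 = 599/13
7 + 1/(599/13) = 7 + 13/599 = 4206/599
3 + 1/(4206/599) = 3 + 599/4206 = 13217/4206
3 + 1/(13217/4206) = 3 + 4206/13217 = 43857/13217
6 + 1/(43857/13217) = 6 + 13217/43857 = 276359/43857
9 + 1/(276359/43857) = 9 + 43857/276359 = 2531088/276359
-6 + 1/(2531088/276359) = -6 + 276359/2531088 = -14910169/2531088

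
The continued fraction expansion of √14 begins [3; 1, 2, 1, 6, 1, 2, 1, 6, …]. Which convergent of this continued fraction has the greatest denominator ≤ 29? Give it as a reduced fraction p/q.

a_0 = 3: 3/1  (≤ bound)
a_1 = 1: 4/1  (≤ bound)
a_2 = 2: 11/3  (≤ bound)
a_3 = 1: 15/4  (≤ bound)
a_4 = 6: 101/27  (≤ bound)
a_5 = 1: 116/31  (> 29, stop)

101/27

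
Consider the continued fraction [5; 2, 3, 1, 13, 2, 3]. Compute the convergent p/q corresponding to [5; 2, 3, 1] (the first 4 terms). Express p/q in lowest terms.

49/9

Work from the innermost term outward:
Start with 1.
3 + 1/(1/1) = 3 + 1/1 = 4/1
2 + 1/(4/1) = 2 + 1/4 = 9/4
5 + 1/(9/4) = 5 + 4/9 = 49/9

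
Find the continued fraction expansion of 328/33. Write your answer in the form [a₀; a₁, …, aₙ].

328 = 9·33 + 31, so a_0 = 9
33 = 1·31 + 2, so a_1 = 1
31 = 15·2 + 1, so a_2 = 15
2 = 2·1 + 0, so a_3 = 2

[9; 1, 15, 2]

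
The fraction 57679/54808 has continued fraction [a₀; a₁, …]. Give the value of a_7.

2

57679 ÷ 54808 → quotient 1, remainder 2871
54808 ÷ 2871 → quotient 19, remainder 259
2871 ÷ 259 → quotient 11, remainder 22
259 ÷ 22 → quotient 11, remainder 17
22 ÷ 17 → quotient 1, remainder 5
17 ÷ 5 → quotient 3, remainder 2
5 ÷ 2 → quotient 2, remainder 1
2 ÷ 1 → quotient 2, remainder 0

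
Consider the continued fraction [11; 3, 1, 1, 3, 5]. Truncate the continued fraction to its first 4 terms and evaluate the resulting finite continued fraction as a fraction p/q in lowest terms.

79/7

Collapse the nested fraction from the inside out:
Start with 1.
1 + 1/(1/1) = 1 + 1/1 = 2/1
3 + 1/(2/1) = 3 + 1/2 = 7/2
11 + 1/(7/2) = 11 + 2/7 = 79/7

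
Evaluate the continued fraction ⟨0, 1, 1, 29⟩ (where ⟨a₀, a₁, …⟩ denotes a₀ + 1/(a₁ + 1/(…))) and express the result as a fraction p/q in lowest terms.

a_0 = 0: 0/1
a_1 = 1: 1/1
a_2 = 1: 1/2
a_3 = 29: 30/59

30/59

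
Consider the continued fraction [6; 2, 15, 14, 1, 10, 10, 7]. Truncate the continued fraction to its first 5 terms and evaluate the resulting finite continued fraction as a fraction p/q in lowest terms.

3028/467

Build up convergents one term at a time:
a_0 = 6: 6/1
a_1 = 2: 13/2
a_2 = 15: 201/31
a_3 = 14: 2827/436
a_4 = 1: 3028/467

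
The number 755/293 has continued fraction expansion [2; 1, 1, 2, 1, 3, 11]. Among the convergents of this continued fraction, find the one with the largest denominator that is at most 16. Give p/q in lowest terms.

a_0 = 2: 2/1  (≤ bound)
a_1 = 1: 3/1  (≤ bound)
a_2 = 1: 5/2  (≤ bound)
a_3 = 2: 13/5  (≤ bound)
a_4 = 1: 18/7  (≤ bound)
a_5 = 3: 67/26  (> 16, stop)

18/7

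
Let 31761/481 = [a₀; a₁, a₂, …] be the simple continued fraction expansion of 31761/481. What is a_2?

15

Apply division with remainder until the remainder is 0:
⌊31761/481⌋ = 66, remainder 15
⌊481/15⌋ = 32, remainder 1
⌊15/1⌋ = 15, remainder 0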